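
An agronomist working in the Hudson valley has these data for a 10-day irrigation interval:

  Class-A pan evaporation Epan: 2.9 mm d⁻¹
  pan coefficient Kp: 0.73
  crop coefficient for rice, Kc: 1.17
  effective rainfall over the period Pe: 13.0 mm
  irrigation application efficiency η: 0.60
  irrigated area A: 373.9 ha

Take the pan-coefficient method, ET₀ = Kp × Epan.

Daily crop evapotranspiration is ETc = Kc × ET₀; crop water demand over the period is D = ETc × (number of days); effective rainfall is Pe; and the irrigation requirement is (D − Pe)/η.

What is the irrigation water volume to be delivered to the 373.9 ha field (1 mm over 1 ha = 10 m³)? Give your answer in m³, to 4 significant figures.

ET₀ = 0.73 × 2.9 = 2.1170 mm/d
ETc = Kc × ET₀ = 1.17 × 2.1170 = 2.4769 mm/d
Crop demand D = ETc × 10 d = 2.4769 × 10 = 24.769 mm
D − Pe = 24.769 − 13.0 = 11.769 mm
Gross irrigation = 11.769 / 0.60 = 19.615 mm
Volume = 19.615 mm × 373.9 ha × 10 = 73340.5 m³

73340 m³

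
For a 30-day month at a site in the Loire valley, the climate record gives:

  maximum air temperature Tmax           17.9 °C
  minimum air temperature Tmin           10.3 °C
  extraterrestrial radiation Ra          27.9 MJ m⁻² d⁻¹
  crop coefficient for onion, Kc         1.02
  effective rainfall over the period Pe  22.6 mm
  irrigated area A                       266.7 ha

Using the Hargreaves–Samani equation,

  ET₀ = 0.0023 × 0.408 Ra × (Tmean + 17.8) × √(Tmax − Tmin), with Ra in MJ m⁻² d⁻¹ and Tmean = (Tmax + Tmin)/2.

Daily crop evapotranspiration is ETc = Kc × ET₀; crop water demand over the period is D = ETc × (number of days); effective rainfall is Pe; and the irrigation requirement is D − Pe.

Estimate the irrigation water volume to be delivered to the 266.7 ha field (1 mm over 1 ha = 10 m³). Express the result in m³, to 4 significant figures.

Tmean = (17.9 + 10.3)/2 = 14.10 °C
0.408 Ra = 0.408 × 27.9 = 11.3832 mm/d equivalent
ET₀ = 0.0023 × 11.3832 × (14.10 + 17.8) × √7.6 = 0.0023 × 11.3832 × 31.90 × 2.7568 = 2.3024 mm/d
ETc = Kc × ET₀ = 1.02 × 2.3024 = 2.3484 mm/d
Crop demand D = ETc × 30 d = 2.3484 × 30 = 70.452 mm
D − Pe = 70.452 − 22.6 = 47.852 mm
Volume = 47.852 mm × 266.7 ha × 10 = 127621.3 m³

127600 m³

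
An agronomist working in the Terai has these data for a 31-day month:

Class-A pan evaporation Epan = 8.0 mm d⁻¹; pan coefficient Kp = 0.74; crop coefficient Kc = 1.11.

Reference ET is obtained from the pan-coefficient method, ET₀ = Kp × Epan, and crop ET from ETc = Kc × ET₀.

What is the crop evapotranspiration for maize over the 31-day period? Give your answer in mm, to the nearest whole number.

ET₀ = 0.74 × 8.0 = 5.9200 mm/d
ETc = Kc × ET₀ = 1.11 × 5.9200 = 6.5712 mm/d
Over 31 days: 6.5712 × 31 = 203.707 mm

204 mm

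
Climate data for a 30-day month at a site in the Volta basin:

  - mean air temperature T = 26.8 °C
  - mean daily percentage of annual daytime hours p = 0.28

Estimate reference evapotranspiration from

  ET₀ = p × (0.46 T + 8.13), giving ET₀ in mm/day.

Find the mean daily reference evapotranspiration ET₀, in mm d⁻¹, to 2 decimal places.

ET₀ = 0.28 × (0.46 × 26.8 + 8.13) = 0.28 × 20.458 = 5.7282 mm/d

5.73 mm d⁻¹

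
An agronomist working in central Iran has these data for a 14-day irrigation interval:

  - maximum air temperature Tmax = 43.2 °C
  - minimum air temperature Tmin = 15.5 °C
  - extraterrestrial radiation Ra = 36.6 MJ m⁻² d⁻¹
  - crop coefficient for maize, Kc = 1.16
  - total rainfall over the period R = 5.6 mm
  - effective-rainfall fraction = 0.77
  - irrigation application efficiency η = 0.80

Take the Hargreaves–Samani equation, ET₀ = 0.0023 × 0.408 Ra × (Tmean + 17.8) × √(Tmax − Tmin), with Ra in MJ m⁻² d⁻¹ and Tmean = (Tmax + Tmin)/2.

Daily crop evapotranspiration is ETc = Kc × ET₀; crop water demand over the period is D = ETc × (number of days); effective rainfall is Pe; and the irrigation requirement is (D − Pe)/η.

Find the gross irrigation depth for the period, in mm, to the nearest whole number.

Tmean = (43.2 + 15.5)/2 = 29.35 °C
0.408 Ra = 0.408 × 36.6 = 14.9328 mm/d equivalent
ET₀ = 0.0023 × 14.9328 × (29.35 + 17.8) × √27.7 = 0.0023 × 14.9328 × 47.15 × 5.2631 = 8.5230 mm/d
ETc = Kc × ET₀ = 1.16 × 8.5230 = 9.8867 mm/d
Crop demand D = ETc × 14 d = 9.8867 × 14 = 138.414 mm
Pe = 0.77 × 5.6 = 4.312 mm
D − Pe = 138.414 − 4.312 = 134.102 mm
Gross irrigation = 134.102 / 0.80 = 167.628 mm

168 mm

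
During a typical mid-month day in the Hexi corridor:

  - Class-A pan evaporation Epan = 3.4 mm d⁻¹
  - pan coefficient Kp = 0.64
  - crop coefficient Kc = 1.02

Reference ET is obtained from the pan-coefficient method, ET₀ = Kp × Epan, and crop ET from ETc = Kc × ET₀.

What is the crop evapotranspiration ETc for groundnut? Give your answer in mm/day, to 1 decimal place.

2.2 mm/day

ET₀ = 0.64 × 3.4 = 2.1760 mm/d
ETc = Kc × ET₀ = 1.02 × 2.1760 = 2.2195 mm/d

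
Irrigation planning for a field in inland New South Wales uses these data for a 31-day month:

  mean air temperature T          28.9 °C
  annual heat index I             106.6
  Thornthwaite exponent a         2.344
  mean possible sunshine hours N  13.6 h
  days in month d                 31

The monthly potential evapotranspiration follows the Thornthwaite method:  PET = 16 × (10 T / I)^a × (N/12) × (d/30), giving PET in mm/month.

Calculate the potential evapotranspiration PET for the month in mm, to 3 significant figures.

194 mm

10T/I = 10 × 28.9 / 106.6 = 2.7111
(10T/I)^a = 2.7111^2.344 = 10.3584
Uncorrected PET = 16 × 10.3584 = 165.734 mm
Correction = (N/12)(d/30) = (13.6/12)(31/30) = 1.1711
PET = 165.734 × 1.1711 = 194.091 mm/month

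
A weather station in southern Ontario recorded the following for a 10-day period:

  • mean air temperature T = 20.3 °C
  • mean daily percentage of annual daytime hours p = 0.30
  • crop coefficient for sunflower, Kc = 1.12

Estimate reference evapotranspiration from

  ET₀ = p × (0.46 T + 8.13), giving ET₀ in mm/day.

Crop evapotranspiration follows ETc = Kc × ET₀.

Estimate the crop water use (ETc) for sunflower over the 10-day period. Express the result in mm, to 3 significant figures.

ET₀ = 0.30 × (0.46 × 20.3 + 8.13) = 0.30 × 17.468 = 5.2404 mm/d
ETc = Kc × ET₀ = 1.12 × 5.2404 = 5.8692 mm/d
Over 10 days: 5.8692 × 10 = 58.692 mm

58.7 mm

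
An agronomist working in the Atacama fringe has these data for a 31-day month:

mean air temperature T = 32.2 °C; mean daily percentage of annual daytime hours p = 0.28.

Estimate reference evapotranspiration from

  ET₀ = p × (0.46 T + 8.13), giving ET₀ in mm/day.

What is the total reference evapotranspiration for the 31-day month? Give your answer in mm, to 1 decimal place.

ET₀ = 0.28 × (0.46 × 32.2 + 8.13) = 0.28 × 22.942 = 6.4238 mm/d
Monthly total = 6.4238 × 31 = 199.138 mm

199.1 mm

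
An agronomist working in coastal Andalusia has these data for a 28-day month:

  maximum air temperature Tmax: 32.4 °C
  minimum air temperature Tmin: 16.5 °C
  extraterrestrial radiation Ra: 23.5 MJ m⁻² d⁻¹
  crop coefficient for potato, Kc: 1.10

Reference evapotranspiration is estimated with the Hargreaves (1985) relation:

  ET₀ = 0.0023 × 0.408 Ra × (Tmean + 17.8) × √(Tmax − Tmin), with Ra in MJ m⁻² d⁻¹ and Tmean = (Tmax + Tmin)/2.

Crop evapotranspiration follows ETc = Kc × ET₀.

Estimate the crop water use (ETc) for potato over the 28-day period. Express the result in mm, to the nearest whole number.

114 mm

Tmean = (32.4 + 16.5)/2 = 24.45 °C
0.408 Ra = 0.408 × 23.5 = 9.5880 mm/d equivalent
ET₀ = 0.0023 × 9.5880 × (24.45 + 17.8) × √15.9 = 0.0023 × 9.5880 × 42.25 × 3.9875 = 3.7152 mm/d
ETc = Kc × ET₀ = 1.10 × 3.7152 = 4.0867 mm/d
Over 28 days: 4.0867 × 28 = 114.428 mm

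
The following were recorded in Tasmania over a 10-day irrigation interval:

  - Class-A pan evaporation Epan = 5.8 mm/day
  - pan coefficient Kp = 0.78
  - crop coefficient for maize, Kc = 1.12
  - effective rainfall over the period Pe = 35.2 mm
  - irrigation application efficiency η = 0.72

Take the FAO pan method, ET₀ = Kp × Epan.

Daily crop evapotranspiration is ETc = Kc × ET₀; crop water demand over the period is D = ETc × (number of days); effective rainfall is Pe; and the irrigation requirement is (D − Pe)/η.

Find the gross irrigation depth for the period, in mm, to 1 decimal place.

21.5 mm

ET₀ = 0.78 × 5.8 = 4.5240 mm/d
ETc = Kc × ET₀ = 1.12 × 4.5240 = 5.0669 mm/d
Crop demand D = ETc × 10 d = 5.0669 × 10 = 50.669 mm
D − Pe = 50.669 − 35.2 = 15.469 mm
Gross irrigation = 15.469 / 0.72 = 21.485 mm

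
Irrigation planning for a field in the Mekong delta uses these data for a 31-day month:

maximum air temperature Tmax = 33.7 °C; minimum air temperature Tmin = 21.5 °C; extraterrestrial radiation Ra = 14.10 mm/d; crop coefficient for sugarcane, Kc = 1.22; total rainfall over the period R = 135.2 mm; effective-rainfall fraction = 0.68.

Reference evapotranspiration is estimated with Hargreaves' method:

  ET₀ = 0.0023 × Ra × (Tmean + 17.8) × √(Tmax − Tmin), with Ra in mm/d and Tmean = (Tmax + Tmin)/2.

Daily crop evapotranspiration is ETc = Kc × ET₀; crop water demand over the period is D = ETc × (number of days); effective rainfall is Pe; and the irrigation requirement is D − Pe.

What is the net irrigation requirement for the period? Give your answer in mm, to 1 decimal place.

Tmean = (33.7 + 21.5)/2 = 27.60 °C
ET₀ = 0.0023 × 14.10 × (27.60 + 17.8) × √12.2 = 0.0023 × 14.10 × 45.40 × 3.4928 = 5.1425 mm/d
ETc = Kc × ET₀ = 1.22 × 5.1425 = 6.2739 mm/d
Crop demand D = ETc × 31 d = 6.2739 × 31 = 194.491 mm
Pe = 0.68 × 135.2 = 91.936 mm
D − Pe = 194.491 − 91.936 = 102.555 mm

102.6 mm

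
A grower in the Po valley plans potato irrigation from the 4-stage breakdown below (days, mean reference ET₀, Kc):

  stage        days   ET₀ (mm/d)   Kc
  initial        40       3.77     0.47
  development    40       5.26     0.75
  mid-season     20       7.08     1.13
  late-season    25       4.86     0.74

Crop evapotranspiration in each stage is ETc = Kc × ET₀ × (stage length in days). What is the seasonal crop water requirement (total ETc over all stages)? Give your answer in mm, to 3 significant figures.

479 mm

initial: 0.47 × 3.77 × 40 = 70.88 mm
development: 0.75 × 5.26 × 40 = 157.80 mm
mid-season: 1.13 × 7.08 × 20 = 160.01 mm
late-season: 0.74 × 4.86 × 25 = 89.91 mm
Seasonal total = 478.60 mm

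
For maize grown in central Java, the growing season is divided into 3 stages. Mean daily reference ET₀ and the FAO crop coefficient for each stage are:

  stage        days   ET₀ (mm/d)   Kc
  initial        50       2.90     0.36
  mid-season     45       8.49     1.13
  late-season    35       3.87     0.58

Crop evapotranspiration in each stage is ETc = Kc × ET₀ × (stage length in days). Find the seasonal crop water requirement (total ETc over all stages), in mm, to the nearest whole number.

562 mm

initial: 0.36 × 2.90 × 50 = 52.20 mm
mid-season: 1.13 × 8.49 × 45 = 431.72 mm
late-season: 0.58 × 3.87 × 35 = 78.56 mm
Seasonal total = 562.48 mm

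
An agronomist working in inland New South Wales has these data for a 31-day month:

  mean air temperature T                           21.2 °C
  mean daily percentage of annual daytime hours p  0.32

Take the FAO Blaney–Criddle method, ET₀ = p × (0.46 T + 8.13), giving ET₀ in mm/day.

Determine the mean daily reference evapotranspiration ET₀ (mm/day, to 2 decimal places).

ET₀ = 0.32 × (0.46 × 21.2 + 8.13) = 0.32 × 17.882 = 5.7222 mm/d

5.72 mm/day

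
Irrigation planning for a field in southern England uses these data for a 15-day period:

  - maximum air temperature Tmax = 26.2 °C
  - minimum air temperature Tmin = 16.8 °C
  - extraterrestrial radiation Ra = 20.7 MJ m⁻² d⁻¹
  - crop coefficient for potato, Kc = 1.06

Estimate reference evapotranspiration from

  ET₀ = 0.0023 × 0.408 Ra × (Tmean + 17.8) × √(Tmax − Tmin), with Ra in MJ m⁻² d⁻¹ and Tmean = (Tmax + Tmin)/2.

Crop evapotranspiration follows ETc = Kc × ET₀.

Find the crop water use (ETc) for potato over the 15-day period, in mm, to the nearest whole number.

37 mm

Tmean = (26.2 + 16.8)/2 = 21.50 °C
0.408 Ra = 0.408 × 20.7 = 8.4456 mm/d equivalent
ET₀ = 0.0023 × 8.4456 × (21.50 + 17.8) × √9.4 = 0.0023 × 8.4456 × 39.30 × 3.0659 = 2.3405 mm/d
ETc = Kc × ET₀ = 1.06 × 2.3405 = 2.4809 mm/d
Over 15 days: 2.4809 × 15 = 37.214 mm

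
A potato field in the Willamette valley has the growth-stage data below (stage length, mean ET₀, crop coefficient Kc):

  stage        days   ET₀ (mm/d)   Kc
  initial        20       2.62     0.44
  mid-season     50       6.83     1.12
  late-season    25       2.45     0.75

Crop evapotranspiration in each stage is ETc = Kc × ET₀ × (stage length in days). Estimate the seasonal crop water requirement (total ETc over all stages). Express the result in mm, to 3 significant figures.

451 mm

initial: 0.44 × 2.62 × 20 = 23.06 mm
mid-season: 1.12 × 6.83 × 50 = 382.48 mm
late-season: 0.75 × 2.45 × 25 = 45.94 mm
Seasonal total = 451.48 mm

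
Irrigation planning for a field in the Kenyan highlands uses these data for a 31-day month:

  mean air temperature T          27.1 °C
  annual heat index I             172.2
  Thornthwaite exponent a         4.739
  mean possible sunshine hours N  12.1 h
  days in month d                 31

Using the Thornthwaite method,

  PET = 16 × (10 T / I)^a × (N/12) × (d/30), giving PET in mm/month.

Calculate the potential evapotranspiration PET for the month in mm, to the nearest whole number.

10T/I = 10 × 27.1 / 172.2 = 1.5738
(10T/I)^a = 1.5738^4.739 = 8.5772
Uncorrected PET = 16 × 8.5772 = 137.235 mm
Correction = (N/12)(d/30) = (12.1/12)(31/30) = 1.0419
PET = 137.235 × 1.0419 = 142.985 mm/month

143 mm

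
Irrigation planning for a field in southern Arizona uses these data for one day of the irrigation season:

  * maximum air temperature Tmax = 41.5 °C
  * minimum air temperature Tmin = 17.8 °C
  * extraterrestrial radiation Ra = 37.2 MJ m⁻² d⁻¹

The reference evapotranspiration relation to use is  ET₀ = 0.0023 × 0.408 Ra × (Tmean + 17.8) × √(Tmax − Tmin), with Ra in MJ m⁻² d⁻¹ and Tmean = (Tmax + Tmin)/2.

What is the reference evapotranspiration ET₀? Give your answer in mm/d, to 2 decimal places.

8.06 mm/d

Tmean = (41.5 + 17.8)/2 = 29.65 °C
0.408 Ra = 0.408 × 37.2 = 15.1776 mm/d equivalent
ET₀ = 0.0023 × 15.1776 × (29.65 + 17.8) × √23.7 = 0.0023 × 15.1776 × 47.45 × 4.8683 = 8.0639 mm/d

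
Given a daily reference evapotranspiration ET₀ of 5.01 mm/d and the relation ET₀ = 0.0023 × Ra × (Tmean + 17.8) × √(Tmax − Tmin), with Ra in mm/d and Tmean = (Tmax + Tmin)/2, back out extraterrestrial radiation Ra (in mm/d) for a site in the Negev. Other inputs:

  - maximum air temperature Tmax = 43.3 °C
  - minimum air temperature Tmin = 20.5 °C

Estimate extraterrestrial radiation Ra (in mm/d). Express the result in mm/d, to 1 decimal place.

9.2 mm/d

Tmean = 31.90 °C; √ΔT = 4.7749
Ra = ET₀ / [0.0023 × (Tmean+17.8) × √ΔT] = 5.01 / (0.0023 × 49.70 × 4.7749) = 9.179 mm/d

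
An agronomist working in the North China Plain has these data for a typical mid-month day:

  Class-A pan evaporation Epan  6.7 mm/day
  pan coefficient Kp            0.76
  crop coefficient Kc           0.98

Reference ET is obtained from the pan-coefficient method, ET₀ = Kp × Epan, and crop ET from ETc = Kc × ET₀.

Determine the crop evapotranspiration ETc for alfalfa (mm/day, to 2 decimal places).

4.99 mm/day

ET₀ = 0.76 × 6.7 = 5.0920 mm/d
ETc = Kc × ET₀ = 0.98 × 5.0920 = 4.9902 mm/d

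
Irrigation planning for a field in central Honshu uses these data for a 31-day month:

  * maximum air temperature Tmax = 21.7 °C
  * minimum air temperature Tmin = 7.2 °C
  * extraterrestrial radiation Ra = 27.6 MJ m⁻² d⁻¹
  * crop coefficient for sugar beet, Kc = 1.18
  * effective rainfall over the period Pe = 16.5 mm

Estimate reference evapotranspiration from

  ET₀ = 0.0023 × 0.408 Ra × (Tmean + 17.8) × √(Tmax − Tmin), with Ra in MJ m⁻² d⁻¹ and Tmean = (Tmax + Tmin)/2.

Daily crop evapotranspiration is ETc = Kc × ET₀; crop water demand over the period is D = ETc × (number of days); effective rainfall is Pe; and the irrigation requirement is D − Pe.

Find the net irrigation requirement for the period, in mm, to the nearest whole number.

Tmean = (21.7 + 7.2)/2 = 14.45 °C
0.408 Ra = 0.408 × 27.6 = 11.2608 mm/d equivalent
ET₀ = 0.0023 × 11.2608 × (14.45 + 17.8) × √14.5 = 0.0023 × 11.2608 × 32.25 × 3.8079 = 3.1806 mm/d
ETc = Kc × ET₀ = 1.18 × 3.1806 = 3.7531 mm/d
Crop demand D = ETc × 31 d = 3.7531 × 31 = 116.346 mm
D − Pe = 116.346 − 16.5 = 99.846 mm

100 mm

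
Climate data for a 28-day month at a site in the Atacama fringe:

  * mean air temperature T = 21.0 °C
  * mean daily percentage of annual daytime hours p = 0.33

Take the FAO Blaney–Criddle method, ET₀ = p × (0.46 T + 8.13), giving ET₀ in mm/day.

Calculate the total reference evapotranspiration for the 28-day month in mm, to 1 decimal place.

ET₀ = 0.33 × (0.46 × 21.0 + 8.13) = 0.33 × 17.790 = 5.8707 mm/d
Monthly total = 5.8707 × 28 = 164.380 mm

164.4 mm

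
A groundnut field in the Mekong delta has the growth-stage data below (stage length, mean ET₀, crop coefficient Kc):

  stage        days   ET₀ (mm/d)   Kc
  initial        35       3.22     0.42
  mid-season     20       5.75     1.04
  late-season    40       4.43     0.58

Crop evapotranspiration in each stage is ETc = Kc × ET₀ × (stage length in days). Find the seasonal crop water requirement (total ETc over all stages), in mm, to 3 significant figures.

initial: 0.42 × 3.22 × 35 = 47.33 mm
mid-season: 1.04 × 5.75 × 20 = 119.60 mm
late-season: 0.58 × 4.43 × 40 = 102.78 mm
Seasonal total = 269.71 mm

270 mm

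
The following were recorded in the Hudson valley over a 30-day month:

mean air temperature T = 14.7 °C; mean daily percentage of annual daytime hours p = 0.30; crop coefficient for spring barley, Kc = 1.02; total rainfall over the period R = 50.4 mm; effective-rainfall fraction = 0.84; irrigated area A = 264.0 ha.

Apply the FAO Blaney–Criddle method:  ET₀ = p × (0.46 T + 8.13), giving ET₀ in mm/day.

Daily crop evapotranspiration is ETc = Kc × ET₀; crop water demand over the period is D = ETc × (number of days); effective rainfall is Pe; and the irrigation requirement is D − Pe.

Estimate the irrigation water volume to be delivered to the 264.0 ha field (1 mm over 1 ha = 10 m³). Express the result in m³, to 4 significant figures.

249100 m³

ET₀ = 0.30 × (0.46 × 14.7 + 8.13) = 0.30 × 14.892 = 4.4676 mm/d
ETc = Kc × ET₀ = 1.02 × 4.4676 = 4.5570 mm/d
Crop demand D = ETc × 30 d = 4.5570 × 30 = 136.710 mm
Pe = 0.84 × 50.4 = 42.336 mm
D − Pe = 136.710 − 42.336 = 94.374 mm
Volume = 94.374 mm × 264.0 ha × 10 = 249147.4 m³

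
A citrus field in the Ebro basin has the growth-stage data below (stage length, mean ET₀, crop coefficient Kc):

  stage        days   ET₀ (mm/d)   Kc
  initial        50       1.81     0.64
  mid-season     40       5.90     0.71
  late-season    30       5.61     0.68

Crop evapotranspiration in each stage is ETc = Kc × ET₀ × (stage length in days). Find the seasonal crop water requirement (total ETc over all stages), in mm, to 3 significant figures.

initial: 0.64 × 1.81 × 50 = 57.92 mm
mid-season: 0.71 × 5.90 × 40 = 167.56 mm
late-season: 0.68 × 5.61 × 30 = 114.44 mm
Seasonal total = 339.92 mm

340 mm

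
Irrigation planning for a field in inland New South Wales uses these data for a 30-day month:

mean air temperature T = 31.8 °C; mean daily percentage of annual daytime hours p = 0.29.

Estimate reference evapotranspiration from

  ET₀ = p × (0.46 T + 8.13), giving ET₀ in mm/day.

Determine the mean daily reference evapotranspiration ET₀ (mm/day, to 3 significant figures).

6.60 mm/day

ET₀ = 0.29 × (0.46 × 31.8 + 8.13) = 0.29 × 22.758 = 6.5998 mm/d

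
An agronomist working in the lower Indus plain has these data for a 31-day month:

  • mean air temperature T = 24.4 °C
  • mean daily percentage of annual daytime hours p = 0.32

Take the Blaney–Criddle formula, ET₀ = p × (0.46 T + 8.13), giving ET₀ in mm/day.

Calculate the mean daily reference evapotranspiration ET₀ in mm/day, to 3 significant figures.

ET₀ = 0.32 × (0.46 × 24.4 + 8.13) = 0.32 × 19.354 = 6.1933 mm/d

6.19 mm/day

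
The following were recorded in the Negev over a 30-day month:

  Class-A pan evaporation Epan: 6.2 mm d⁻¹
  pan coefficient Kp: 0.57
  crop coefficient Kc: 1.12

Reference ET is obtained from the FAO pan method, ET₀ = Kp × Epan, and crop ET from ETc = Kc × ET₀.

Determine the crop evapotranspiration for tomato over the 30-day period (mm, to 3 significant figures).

ET₀ = 0.57 × 6.2 = 3.5340 mm/d
ETc = Kc × ET₀ = 1.12 × 3.5340 = 3.9581 mm/d
Over 30 days: 3.9581 × 30 = 118.743 mm

119 mm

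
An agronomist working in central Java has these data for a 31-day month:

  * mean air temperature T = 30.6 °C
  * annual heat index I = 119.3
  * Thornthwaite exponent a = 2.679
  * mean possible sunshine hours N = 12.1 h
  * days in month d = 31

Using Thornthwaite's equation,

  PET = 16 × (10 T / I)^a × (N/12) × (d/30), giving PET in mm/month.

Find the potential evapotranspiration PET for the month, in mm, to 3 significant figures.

208 mm

10T/I = 10 × 30.6 / 119.3 = 2.5650
(10T/I)^a = 2.5650^2.679 = 12.4723
Uncorrected PET = 16 × 12.4723 = 199.557 mm
Correction = (N/12)(d/30) = (12.1/12)(31/30) = 1.0419
PET = 199.557 × 1.0419 = 207.918 mm/month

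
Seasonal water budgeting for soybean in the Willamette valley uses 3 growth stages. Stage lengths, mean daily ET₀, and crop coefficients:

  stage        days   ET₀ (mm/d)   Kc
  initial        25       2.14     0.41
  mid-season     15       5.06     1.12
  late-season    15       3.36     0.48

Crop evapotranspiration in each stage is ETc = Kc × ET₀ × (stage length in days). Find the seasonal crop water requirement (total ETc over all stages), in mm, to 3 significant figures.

131 mm

initial: 0.41 × 2.14 × 25 = 21.94 mm
mid-season: 1.12 × 5.06 × 15 = 85.01 mm
late-season: 0.48 × 3.36 × 15 = 24.19 mm
Seasonal total = 131.14 mm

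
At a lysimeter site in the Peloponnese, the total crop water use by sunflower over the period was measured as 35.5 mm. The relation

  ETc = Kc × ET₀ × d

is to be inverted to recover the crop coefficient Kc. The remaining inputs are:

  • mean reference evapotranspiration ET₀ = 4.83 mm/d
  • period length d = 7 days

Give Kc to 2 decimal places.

ETc = Kc × ET₀ × d  ⇒  Kc = ETc / (ET₀ × d)
Kc = 35.5 / (4.83 × 7) = 35.5 / 33.81 = 1.0500

1.05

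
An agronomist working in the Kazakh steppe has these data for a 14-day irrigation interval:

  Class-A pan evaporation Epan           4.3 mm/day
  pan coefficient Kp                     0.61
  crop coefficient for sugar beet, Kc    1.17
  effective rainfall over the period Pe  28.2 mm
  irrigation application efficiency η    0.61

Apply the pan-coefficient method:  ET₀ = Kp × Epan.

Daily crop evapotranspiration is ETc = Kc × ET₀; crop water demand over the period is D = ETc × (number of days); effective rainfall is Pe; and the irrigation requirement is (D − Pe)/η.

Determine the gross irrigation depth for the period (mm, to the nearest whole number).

24 mm

ET₀ = 0.61 × 4.3 = 2.6230 mm/d
ETc = Kc × ET₀ = 1.17 × 2.6230 = 3.0689 mm/d
Crop demand D = ETc × 14 d = 3.0689 × 14 = 42.965 mm
D − Pe = 42.965 − 28.2 = 14.765 mm
Gross irrigation = 14.765 / 0.61 = 24.205 mm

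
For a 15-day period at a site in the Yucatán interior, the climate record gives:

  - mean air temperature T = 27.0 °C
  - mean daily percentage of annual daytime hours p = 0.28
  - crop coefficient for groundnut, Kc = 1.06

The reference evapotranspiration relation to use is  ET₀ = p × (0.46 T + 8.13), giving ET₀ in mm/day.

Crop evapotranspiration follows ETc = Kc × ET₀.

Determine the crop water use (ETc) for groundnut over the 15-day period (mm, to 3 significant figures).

ET₀ = 0.28 × (0.46 × 27.0 + 8.13) = 0.28 × 20.550 = 5.7540 mm/d
ETc = Kc × ET₀ = 1.06 × 5.7540 = 6.0992 mm/d
Over 15 days: 6.0992 × 15 = 91.488 mm

91.5 mm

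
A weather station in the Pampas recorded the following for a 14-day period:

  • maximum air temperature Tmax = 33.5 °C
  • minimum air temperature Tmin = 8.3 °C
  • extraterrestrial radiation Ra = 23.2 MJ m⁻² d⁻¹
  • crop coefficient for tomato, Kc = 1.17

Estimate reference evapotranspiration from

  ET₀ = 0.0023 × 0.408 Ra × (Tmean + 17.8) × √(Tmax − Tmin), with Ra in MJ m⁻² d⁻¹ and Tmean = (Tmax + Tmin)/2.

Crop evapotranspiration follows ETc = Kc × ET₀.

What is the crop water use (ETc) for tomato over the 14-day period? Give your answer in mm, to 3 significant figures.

69.3 mm

Tmean = (33.5 + 8.3)/2 = 20.90 °C
0.408 Ra = 0.408 × 23.2 = 9.4656 mm/d equivalent
ET₀ = 0.0023 × 9.4656 × (20.90 + 17.8) × √25.2 = 0.0023 × 9.4656 × 38.70 × 5.0200 = 4.2295 mm/d
ETc = Kc × ET₀ = 1.17 × 4.2295 = 4.9485 mm/d
Over 14 days: 4.9485 × 14 = 69.279 mm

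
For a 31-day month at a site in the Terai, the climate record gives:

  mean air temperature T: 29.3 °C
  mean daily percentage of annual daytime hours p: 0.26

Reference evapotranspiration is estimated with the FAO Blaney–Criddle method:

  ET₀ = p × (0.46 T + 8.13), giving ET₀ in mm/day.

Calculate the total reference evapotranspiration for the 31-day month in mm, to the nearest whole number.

174 mm

ET₀ = 0.26 × (0.46 × 29.3 + 8.13) = 0.26 × 21.608 = 5.6181 mm/d
Monthly total = 5.6181 × 31 = 174.161 mm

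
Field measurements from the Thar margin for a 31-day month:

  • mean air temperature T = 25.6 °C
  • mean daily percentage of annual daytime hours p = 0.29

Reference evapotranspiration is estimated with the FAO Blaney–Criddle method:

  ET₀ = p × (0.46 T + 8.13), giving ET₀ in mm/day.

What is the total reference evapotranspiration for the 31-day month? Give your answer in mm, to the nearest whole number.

179 mm

ET₀ = 0.29 × (0.46 × 25.6 + 8.13) = 0.29 × 19.906 = 5.7727 mm/d
Monthly total = 5.7727 × 31 = 178.954 mm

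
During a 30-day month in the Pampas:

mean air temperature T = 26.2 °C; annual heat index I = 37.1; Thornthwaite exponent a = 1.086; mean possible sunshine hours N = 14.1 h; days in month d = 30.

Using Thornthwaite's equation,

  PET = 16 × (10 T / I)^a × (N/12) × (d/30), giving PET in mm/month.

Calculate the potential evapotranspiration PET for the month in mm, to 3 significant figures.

10T/I = 10 × 26.2 / 37.1 = 7.0620
(10T/I)^a = 7.0620^1.086 = 8.3548
Uncorrected PET = 16 × 8.3548 = 133.677 mm
Correction = (N/12)(d/30) = (14.1/12)(30/30) = 1.1750
PET = 133.677 × 1.1750 = 157.070 mm/month

157 mm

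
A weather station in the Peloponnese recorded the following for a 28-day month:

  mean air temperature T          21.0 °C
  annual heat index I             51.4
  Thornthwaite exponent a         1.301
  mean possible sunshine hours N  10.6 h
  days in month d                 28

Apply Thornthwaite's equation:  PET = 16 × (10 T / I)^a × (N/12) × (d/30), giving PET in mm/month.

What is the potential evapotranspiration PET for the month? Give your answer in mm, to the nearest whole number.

10T/I = 10 × 21.0 / 51.4 = 4.0856
(10T/I)^a = 4.0856^1.301 = 6.2409
Uncorrected PET = 16 × 6.2409 = 99.854 mm
Correction = (N/12)(d/30) = (10.6/12)(28/30) = 0.8244
PET = 99.854 × 0.8244 = 82.320 mm/month

82 mm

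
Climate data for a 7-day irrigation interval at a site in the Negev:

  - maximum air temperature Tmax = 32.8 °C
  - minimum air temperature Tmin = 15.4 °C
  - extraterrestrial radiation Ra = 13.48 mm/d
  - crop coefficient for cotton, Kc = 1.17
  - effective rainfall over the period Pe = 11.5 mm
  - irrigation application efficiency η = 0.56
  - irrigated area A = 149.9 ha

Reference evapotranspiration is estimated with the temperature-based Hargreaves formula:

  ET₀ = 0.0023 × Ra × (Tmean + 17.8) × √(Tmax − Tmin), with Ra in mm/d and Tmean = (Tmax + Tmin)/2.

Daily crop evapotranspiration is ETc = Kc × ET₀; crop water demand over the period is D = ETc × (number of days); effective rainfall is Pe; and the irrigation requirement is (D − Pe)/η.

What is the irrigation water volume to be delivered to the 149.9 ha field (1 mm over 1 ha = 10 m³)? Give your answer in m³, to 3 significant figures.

Tmean = (32.8 + 15.4)/2 = 24.10 °C
ET₀ = 0.0023 × 13.48 × (24.10 + 17.8) × √17.4 = 0.0023 × 13.48 × 41.90 × 4.1713 = 5.4188 mm/d
ETc = Kc × ET₀ = 1.17 × 5.4188 = 6.3400 mm/d
Crop demand D = ETc × 7 d = 6.3400 × 7 = 44.380 mm
D − Pe = 44.380 − 11.5 = 32.880 mm
Gross irrigation = 32.880 / 0.56 = 58.714 mm
Volume = 58.714 mm × 149.9 ha × 10 = 88012.3 m³

88000 m³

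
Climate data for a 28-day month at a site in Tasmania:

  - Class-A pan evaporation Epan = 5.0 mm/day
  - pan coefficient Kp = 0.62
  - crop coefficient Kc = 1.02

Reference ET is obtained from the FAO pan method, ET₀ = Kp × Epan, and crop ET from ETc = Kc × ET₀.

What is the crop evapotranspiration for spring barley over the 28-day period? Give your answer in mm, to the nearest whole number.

ET₀ = 0.62 × 5.0 = 3.1000 mm/d
ETc = Kc × ET₀ = 1.02 × 3.1000 = 3.1620 mm/d
Over 28 days: 3.1620 × 28 = 88.536 mm

89 mm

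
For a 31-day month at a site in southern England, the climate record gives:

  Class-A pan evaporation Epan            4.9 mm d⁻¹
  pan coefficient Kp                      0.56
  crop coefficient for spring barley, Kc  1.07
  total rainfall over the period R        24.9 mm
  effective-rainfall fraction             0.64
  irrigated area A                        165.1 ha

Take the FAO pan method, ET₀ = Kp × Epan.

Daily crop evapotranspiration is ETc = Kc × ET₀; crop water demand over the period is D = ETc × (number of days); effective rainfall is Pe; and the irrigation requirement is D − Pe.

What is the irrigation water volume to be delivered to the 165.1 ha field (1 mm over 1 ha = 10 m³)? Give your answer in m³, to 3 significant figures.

124000 m³

ET₀ = 0.56 × 4.9 = 2.7440 mm/d
ETc = Kc × ET₀ = 1.07 × 2.7440 = 2.9361 mm/d
Crop demand D = ETc × 31 d = 2.9361 × 31 = 91.019 mm
Pe = 0.64 × 24.9 = 15.936 mm
D − Pe = 91.019 − 15.936 = 75.083 mm
Volume = 75.083 mm × 165.1 ha × 10 = 123962.0 m³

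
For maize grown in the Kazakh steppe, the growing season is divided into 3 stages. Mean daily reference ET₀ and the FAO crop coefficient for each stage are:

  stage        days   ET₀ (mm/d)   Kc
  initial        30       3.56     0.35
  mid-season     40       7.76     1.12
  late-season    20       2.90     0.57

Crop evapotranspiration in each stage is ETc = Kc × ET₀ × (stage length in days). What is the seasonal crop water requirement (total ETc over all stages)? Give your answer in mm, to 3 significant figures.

initial: 0.35 × 3.56 × 30 = 37.38 mm
mid-season: 1.12 × 7.76 × 40 = 347.65 mm
late-season: 0.57 × 2.90 × 20 = 33.06 mm
Seasonal total = 418.09 mm

418 mm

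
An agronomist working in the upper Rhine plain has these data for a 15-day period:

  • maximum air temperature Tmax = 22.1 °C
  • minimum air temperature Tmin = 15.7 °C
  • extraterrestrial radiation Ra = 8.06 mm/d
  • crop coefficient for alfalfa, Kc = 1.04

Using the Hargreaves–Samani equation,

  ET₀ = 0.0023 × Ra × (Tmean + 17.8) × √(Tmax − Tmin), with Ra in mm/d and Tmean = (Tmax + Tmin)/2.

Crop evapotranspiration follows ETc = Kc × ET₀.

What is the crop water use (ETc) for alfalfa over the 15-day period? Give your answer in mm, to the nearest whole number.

27 mm

Tmean = (22.1 + 15.7)/2 = 18.90 °C
ET₀ = 0.0023 × 8.06 × (18.90 + 17.8) × √6.4 = 0.0023 × 8.06 × 36.70 × 2.5298 = 1.7211 mm/d
ETc = Kc × ET₀ = 1.04 × 1.7211 = 1.7899 mm/d
Over 15 days: 1.7899 × 15 = 26.849 mm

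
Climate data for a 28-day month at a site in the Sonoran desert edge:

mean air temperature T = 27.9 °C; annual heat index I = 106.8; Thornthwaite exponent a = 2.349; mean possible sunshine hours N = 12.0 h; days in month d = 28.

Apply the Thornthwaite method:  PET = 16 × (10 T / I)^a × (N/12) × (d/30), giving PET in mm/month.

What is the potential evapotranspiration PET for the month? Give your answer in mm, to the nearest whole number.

10T/I = 10 × 27.9 / 106.8 = 2.6124
(10T/I)^a = 2.6124^2.349 = 9.5417
Uncorrected PET = 16 × 9.5417 = 152.667 mm
Correction = (N/12)(d/30) = (12.0/12)(28/30) = 0.9333
PET = 152.667 × 0.9333 = 142.484 mm/month

142 mm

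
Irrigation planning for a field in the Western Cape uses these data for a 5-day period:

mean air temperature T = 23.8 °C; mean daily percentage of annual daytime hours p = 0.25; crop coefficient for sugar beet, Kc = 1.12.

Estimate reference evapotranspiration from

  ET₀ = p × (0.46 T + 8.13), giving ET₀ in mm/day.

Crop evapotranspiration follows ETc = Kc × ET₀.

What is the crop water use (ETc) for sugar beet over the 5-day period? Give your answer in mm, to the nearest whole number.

ET₀ = 0.25 × (0.46 × 23.8 + 8.13) = 0.25 × 19.078 = 4.7695 mm/d
ETc = Kc × ET₀ = 1.12 × 4.7695 = 5.3418 mm/d
Over 5 days: 5.3418 × 5 = 26.709 mm

27 mm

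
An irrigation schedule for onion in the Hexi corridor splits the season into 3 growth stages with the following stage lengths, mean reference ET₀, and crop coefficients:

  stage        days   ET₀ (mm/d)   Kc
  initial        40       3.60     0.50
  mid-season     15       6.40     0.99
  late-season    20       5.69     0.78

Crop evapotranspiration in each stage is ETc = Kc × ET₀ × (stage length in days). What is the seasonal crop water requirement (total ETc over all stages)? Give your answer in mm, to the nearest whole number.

256 mm

initial: 0.50 × 3.60 × 40 = 72.00 mm
mid-season: 0.99 × 6.40 × 15 = 95.04 mm
late-season: 0.78 × 5.69 × 20 = 88.76 mm
Seasonal total = 255.80 mm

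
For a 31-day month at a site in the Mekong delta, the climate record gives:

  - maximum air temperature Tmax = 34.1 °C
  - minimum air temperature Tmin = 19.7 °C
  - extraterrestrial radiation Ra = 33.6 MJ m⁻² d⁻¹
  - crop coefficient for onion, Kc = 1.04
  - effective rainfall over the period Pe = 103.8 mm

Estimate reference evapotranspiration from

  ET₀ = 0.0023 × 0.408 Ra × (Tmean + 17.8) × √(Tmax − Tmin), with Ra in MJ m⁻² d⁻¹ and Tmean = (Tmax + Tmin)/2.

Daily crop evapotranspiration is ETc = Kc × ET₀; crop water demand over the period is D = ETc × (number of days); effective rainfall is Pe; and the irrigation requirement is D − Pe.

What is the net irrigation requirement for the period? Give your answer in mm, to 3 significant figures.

68.6 mm

Tmean = (34.1 + 19.7)/2 = 26.90 °C
0.408 Ra = 0.408 × 33.6 = 13.7088 mm/d equivalent
ET₀ = 0.0023 × 13.7088 × (26.90 + 17.8) × √14.4 = 0.0023 × 13.7088 × 44.70 × 3.7947 = 5.3483 mm/d
ETc = Kc × ET₀ = 1.04 × 5.3483 = 5.5622 mm/d
Crop demand D = ETc × 31 d = 5.5622 × 31 = 172.428 mm
D − Pe = 172.428 − 103.8 = 68.628 mm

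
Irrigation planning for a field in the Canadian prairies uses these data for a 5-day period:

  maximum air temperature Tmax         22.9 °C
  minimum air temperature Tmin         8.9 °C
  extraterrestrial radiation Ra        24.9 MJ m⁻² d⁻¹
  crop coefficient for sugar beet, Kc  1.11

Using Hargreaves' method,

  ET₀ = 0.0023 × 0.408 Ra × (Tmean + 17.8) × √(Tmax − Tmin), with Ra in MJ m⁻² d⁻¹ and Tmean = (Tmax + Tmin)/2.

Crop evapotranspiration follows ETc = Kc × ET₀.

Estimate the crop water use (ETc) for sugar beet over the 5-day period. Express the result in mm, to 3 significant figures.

Tmean = (22.9 + 8.9)/2 = 15.90 °C
0.408 Ra = 0.408 × 24.9 = 10.1592 mm/d equivalent
ET₀ = 0.0023 × 10.1592 × (15.90 + 17.8) × √14.0 = 0.0023 × 10.1592 × 33.70 × 3.7417 = 2.9464 mm/d
ETc = Kc × ET₀ = 1.11 × 2.9464 = 3.2705 mm/d
Over 5 days: 3.2705 × 5 = 16.353 mm

16.4 mm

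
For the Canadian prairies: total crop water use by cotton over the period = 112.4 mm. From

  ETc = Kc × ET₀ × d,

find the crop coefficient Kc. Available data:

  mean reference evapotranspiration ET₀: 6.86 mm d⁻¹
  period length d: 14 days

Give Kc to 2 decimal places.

1.17

ETc = Kc × ET₀ × d  ⇒  Kc = ETc / (ET₀ × d)
Kc = 112.4 / (6.86 × 14) = 112.4 / 96.04 = 1.1703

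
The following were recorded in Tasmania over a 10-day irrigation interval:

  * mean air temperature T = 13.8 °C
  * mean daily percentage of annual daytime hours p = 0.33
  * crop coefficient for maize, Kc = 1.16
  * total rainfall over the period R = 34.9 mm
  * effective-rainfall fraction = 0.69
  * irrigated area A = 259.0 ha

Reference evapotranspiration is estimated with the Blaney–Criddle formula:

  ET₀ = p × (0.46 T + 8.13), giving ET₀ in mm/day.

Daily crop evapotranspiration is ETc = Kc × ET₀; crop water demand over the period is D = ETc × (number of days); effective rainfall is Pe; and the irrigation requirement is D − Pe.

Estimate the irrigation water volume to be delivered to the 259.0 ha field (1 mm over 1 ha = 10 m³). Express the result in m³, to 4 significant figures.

ET₀ = 0.33 × (0.46 × 13.8 + 8.13) = 0.33 × 14.478 = 4.7777 mm/d
ETc = Kc × ET₀ = 1.16 × 4.7777 = 5.5421 mm/d
Crop demand D = ETc × 10 d = 5.5421 × 10 = 55.421 mm
Pe = 0.69 × 34.9 = 24.081 mm
D − Pe = 55.421 − 24.081 = 31.340 mm
Volume = 31.340 mm × 259.0 ha × 10 = 81170.6 m³

81170 m³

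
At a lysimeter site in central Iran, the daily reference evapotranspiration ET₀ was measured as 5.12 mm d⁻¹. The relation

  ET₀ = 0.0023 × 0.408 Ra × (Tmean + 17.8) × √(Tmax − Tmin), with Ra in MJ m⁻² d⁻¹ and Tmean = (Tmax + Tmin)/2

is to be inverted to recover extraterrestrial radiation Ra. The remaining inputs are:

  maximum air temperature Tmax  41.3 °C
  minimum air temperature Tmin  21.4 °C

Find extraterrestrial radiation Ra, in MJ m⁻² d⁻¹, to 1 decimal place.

Tmean = (41.3+21.4)/2 = 31.35 °C; ΔT = 19.9
Ra = ET₀ / [0.0023 × 0.408 × (Tmean+17.8) × √ΔT]
   = 5.12 / (0.0023 × 0.408 × 49.15 × 4.4609) = 24.885 MJ m⁻² d⁻¹

24.9 MJ m⁻² d⁻¹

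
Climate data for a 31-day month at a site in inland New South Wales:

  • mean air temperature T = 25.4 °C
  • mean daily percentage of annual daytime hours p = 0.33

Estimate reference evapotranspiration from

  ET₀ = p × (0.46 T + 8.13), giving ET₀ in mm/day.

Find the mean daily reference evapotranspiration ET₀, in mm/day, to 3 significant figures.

6.54 mm/day

ET₀ = 0.33 × (0.46 × 25.4 + 8.13) = 0.33 × 19.814 = 6.5386 mm/d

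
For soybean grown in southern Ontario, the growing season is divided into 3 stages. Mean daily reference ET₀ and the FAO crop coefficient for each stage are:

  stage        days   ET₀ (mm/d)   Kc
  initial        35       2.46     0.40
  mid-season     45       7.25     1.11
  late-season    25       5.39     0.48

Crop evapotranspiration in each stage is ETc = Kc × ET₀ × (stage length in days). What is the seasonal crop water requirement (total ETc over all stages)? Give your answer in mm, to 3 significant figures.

initial: 0.40 × 2.46 × 35 = 34.44 mm
mid-season: 1.11 × 7.25 × 45 = 362.14 mm
late-season: 0.48 × 5.39 × 25 = 64.68 mm
Seasonal total = 461.26 mm

461 mm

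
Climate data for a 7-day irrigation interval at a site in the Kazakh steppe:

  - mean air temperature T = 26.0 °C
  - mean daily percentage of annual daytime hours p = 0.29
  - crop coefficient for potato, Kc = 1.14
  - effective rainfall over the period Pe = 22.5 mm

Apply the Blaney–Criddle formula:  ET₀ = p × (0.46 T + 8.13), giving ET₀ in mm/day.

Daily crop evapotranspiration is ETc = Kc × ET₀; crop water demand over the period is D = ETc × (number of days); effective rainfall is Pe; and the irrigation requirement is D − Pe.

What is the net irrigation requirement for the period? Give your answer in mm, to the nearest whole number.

24 mm

ET₀ = 0.29 × (0.46 × 26.0 + 8.13) = 0.29 × 20.090 = 5.8261 mm/d
ETc = Kc × ET₀ = 1.14 × 5.8261 = 6.6418 mm/d
Crop demand D = ETc × 7 d = 6.6418 × 7 = 46.493 mm
D − Pe = 46.493 − 22.5 = 23.993 mm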